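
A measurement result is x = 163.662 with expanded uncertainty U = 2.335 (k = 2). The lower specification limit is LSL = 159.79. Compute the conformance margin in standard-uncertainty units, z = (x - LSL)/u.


u = U / k = 2.335 / 2 = 1.1675
margin = |LSL - x| = |159.79 - 163.662| = 3.872
z = margin / u = 3.872 / 1.1675
z = 3.3165

3.3165


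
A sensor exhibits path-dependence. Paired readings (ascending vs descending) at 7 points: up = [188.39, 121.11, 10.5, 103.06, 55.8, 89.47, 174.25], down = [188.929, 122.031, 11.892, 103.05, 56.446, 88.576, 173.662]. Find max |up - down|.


|188.39 - 188.929| = 0.5390
|121.11 - 122.031| = 0.9210
|10.5 - 11.892| = 1.3920
|103.06 - 103.05| = 0.0100
|55.8 - 56.446| = 0.6460
|89.47 - 88.576| = 0.8940
|174.25 - 173.662| = 0.5880
hysteresis = max(diffs) = 1.3920

1.3920


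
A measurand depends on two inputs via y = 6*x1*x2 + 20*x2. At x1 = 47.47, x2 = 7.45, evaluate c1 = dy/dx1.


y = 6*x1*x2 + 20*x2
dy/dx1 = 6*x2
Evaluate at x2 = 7.45: c1 = 6 * 7.45
c1 = 44.7000

44.7000


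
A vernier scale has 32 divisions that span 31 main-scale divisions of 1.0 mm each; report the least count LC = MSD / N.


LC = MSD / n_div
= 1.0 / 32
= 0.0312

0.0312


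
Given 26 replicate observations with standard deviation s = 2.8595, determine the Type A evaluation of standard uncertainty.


u_A = s / sqrt(n)
u_A = 2.8595 / sqrt(26)
u_A = 2.8595 / 5.0990195
u_A = 0.5608

0.5608


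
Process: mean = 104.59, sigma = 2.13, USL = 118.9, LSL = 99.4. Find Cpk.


Cpu = (USL - mean) / (3*sigma) = (118.9 - 104.59) / (3*2.13) = 2.2394
Cpl = (mean - LSL) / (3*sigma) = (104.59 - 99.4) / (3*2.13) = 0.8122
Cpk = min(Cpu, Cpl) = 0.8122

0.8122


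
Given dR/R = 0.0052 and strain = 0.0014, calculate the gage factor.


GF = (dR/R) / epsilon
= 0.0052 / 0.0014
= 3.7143

3.7143


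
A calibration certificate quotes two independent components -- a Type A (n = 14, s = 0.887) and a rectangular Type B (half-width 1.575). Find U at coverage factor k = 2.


u_A = s / sqrt(n) = 0.887 / sqrt(14) = 0.23706072
u_B = half_width / sqrt(3) = 1.575 / sqrt(3) = 0.90932667
uc = sqrt(u_A^2 + u_B^2) = sqrt(0.23706072^2 + 0.90932667^2) = 0.93971952
U = k * uc = 2 * 0.93971952
U = 1.8794

1.8794


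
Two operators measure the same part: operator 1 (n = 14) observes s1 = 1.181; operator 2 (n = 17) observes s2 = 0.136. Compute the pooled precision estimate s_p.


s_p = sqrt(((n1-1)*s1^2 + (n2-1)*s2^2) / (n1+n2-2))
numerator = (14-1)*1.181^2 + (17-1)*0.136^2 = 18.131893 + 0.295936 = 18.427829
denominator = 14 + 17 - 2 = 29
s_p^2 = 18.427829 / 29 = 0.63544238
s_p = sqrt(0.63544238) = 0.7971

0.7971


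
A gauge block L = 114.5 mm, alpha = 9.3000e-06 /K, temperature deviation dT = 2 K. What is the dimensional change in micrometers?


dL = L * alpha * dT
= 114.5 * 9.3000e-06 * 2
= 0.0021297 mm
dL_um = 0.0021297 * 1000 = 2.1297 um

2.1297


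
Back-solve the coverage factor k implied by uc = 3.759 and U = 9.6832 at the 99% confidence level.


k = U / uc
k = 9.6832 / 3.759
k = 2.576

2.576


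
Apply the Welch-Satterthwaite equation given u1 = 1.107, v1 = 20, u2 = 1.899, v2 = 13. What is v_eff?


uc = sqrt(u1^2 + u2^2) = sqrt(1.107^2 + 1.899^2) = 2.1981015
v_eff = uc^4 / (u1^4/v1 + u2^4/v2)
= 2.1981015^4 / (1.107^4/20 + 1.899^4/13)
= 23.344844 / 1.0754467
v_eff = 21.7071

21.7071


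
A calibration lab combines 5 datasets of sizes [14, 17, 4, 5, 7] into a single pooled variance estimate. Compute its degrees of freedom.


nu = sum_i (n_i - 1)
nu = ((14 - 1) + (17 - 1) + (4 - 1) + (5 - 1) + (7 - 1))
nu = 13 + 16 + 3 + 4 + 6
nu = 42

42


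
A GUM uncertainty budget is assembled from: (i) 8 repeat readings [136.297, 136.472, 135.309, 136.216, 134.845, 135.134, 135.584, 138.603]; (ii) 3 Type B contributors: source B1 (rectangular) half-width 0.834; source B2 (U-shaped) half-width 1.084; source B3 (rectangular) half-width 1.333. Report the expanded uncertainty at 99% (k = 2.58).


mean = (136.297 + 136.472 + 135.309 + 136.216 + 134.845 + 135.134 + 135.584 + 138.603) / 8 = 136.0575
s = sqrt(sum((x - mean)^2)/(n-1)) = 1.1857081
u_A = s / sqrt(n) = 1.1857081 / sqrt(8) = 0.41921112
u_B1 = 0.834 / sqrt(3) = 0.48151012
u_B2 = 1.084 / sqrt(2) = 0.76650375
u_B3 = 1.333 / sqrt(3) = 0.76960791
uc = sqrt(0.41921112^2 + 0.48151012^2 + 0.76650375^2 + 0.76960791^2) = 1.2599263
U = k * uc = 2.58 * 1.2599263
U = 3.2506

3.2506


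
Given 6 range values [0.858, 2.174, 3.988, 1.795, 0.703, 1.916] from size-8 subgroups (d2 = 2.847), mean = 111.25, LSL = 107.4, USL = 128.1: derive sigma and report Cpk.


R_bar = (0.858 + 2.174 + 3.988 + 1.795 + 0.703 + 1.916) / 6 = 1.9056667
sigma = R_bar / d2 = 1.9056667 / 2.847 = 0.66935957
Cp = (USL - LSL)/(6*sigma) = (128.1 - 107.4)/(6*0.66935957) = 5.1542
Cpu = (128.1 - 111.25)/(3*0.66935957) = 8.3911
Cpl = (111.25 - 107.4)/(3*0.66935957) = 1.9173
Cpk = min(Cpu, Cpl) = 1.9173

1.9173


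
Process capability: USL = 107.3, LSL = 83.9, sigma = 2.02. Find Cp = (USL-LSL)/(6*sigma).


Cp = (USL - LSL) / (6 * sigma)
= (107.3 - 83.9) / (6 * 2.02)
= 23.4000 / 12.1200
= 1.9307

1.9307


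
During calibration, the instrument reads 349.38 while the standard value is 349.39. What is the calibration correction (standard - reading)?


Correction = standard - reading
= 349.39 - 349.38
= 0.0100

0.0100


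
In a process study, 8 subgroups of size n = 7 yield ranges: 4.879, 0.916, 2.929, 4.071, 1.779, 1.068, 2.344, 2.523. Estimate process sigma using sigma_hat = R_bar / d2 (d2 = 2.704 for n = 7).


R_bar = (4.879 + 0.916 + 2.929 + 4.071 + 1.779 + 1.068 + 2.344 + 2.523) / 8
R_bar = 20.509 / 8 = 2.563625
sigma_hat = R_bar / d2 = 2.563625 / 2.704 = 0.9481

0.9481


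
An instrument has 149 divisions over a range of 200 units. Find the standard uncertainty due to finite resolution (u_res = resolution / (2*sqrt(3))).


resolution = range / divisions
resolution = 200 / 149 = 1.3422819
u_res = resolution / (2*sqrt(3))
u_res = 1.3422819 / 3.4641016
u_res = 0.3875

0.3875


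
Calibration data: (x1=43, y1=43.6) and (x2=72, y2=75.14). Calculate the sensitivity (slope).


slope = (y2 - y1) / (x2 - x1)
= (75.14 - 43.6) / (72 - 43)
= 31.5400 / 29
= 1.0876

1.0876


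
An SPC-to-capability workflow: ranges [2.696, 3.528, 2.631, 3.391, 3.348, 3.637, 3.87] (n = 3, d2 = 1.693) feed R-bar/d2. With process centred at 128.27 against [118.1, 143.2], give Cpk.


R_bar = (2.696 + 3.528 + 2.631 + 3.391 + 3.348 + 3.637 + 3.87) / 7 = 3.3001429
sigma = R_bar / d2 = 3.3001429 / 1.693 = 1.949287
Cp = (USL - LSL)/(6*sigma) = (143.2 - 118.1)/(6*1.949287) = 2.1461
Cpu = (143.2 - 128.27)/(3*1.949287) = 2.5531
Cpl = (128.27 - 118.1)/(3*1.949287) = 1.7391
Cpk = min(Cpu, Cpl) = 1.7391

1.7391


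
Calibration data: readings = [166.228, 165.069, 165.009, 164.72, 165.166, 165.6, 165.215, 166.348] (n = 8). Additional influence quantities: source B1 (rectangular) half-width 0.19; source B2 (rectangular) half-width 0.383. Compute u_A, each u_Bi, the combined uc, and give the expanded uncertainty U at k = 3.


mean = (166.228 + 165.069 + 165.009 + 164.72 + 165.166 + 165.6 + 165.215 + 166.348) / 8 = 165.419375
s = sqrt(sum((x - mean)^2)/(n-1)) = 0.58980722
u_A = s / sqrt(n) = 0.58980722 / sqrt(8) = 0.20852834
u_B1 = 0.19 / sqrt(3) = 0.10969655
u_B2 = 0.383 / sqrt(3) = 0.22112515
uc = sqrt(0.20852834^2 + 0.10969655^2 + 0.22112515^2) = 0.32313114
U = k * uc = 3 * 0.32313114
U = 0.9694

0.9694


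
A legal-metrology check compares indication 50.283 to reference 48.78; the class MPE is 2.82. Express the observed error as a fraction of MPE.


e = indication - reference = 50.283 - 48.78 = 1.5030
|e| = 1.5030
ratio = |e| / MPE = 1.5030 / 2.82
ratio = 0.5330

0.5330


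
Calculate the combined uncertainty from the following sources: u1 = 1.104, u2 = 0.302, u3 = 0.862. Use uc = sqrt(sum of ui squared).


uc = sqrt(1.104^2 + 0.302^2 + 0.862^2)
uc = sqrt(2.053064)
uc = 1.4329

1.4329


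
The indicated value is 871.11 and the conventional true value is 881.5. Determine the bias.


Systematic error = measured - true
= 871.11 - 881.5
= -10.3900

-10.3900


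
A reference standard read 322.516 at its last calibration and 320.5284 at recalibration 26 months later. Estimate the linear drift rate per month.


rate = (v2 - v1) / months
= (320.5284 - 322.516) / 26
= -1.9876 / 26
= -0.0764

-0.0764


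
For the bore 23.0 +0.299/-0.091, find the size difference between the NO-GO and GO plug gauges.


GO = nominal - lower_tol (smallest hole = maximum material condition)
GO = 23.0 - 0.091 = 22.909
NO-GO = nominal + upper_tol (largest hole = least material condition)
NO-GO = 23.0 + 0.299 = 23.299
spread = NO-GO - GO = 23.299 - 22.909 = 0.3900

0.3900


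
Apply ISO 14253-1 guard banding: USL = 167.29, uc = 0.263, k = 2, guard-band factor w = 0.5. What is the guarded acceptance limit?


U = k * uc = 2 * 0.263 = 0.526
guard band g = w * U = 0.5 * 0.526 = 0.263
AL = USL - g = 167.29 - 0.263
AL = 167.0270

167.0270


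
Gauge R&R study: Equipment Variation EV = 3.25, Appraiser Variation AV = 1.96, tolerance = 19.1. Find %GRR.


GRR = sqrt(EV^2 + AV^2) = sqrt(3.25^2 + 1.96^2) = 3.7952734
%GRR = GRR / tol * 100 = 3.7952734 / 19.1 * 100
%GRR = 19.8705

19.8705


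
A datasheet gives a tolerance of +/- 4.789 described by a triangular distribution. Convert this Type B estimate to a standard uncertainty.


u_B = half_width / sqrt(6)
u_B = 4.789 / 2.4494897
u_B = 1.9551

1.9551


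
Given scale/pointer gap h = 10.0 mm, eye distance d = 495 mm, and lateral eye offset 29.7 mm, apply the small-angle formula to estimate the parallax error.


error = h * offset / d
= 10.0 * 29.7 / 495
= 0.6000

0.6000


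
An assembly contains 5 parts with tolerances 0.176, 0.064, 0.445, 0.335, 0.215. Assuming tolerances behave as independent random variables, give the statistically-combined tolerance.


RSS = sqrt(0.176^2 + 0.064^2 + 0.445^2 + 0.335^2 + 0.215^2)
= sqrt(0.391547)
= 0.6257

0.6257


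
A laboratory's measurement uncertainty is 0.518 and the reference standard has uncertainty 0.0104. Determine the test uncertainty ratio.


TUR = u_lab / u_ref
= 0.518 / 0.0104
= 49.8077

49.8077


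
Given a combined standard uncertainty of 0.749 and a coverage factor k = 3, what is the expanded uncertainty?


U = k * uc
U = 3 * 0.749
U = 2.2470

2.2470


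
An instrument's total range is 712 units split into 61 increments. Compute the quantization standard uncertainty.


resolution = range / divisions
resolution = 712 / 61 = 11.672131
u_res = resolution / (2*sqrt(3))
u_res = 11.672131 / 3.4641016
u_res = 3.3695

3.3695


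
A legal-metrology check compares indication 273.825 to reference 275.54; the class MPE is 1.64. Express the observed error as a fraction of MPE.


e = indication - reference = 273.825 - 275.54 = -1.7150
|e| = 1.7150
ratio = |e| / MPE = 1.7150 / 1.64
ratio = 1.0457

1.0457


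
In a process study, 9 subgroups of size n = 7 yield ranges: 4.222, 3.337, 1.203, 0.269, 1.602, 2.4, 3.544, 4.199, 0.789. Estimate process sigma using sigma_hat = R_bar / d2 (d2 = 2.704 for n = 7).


R_bar = (4.222 + 3.337 + 1.203 + 0.269 + 1.602 + 2.4 + 3.544 + 4.199 + 0.789) / 9
R_bar = 21.565 / 9 = 2.3961111
sigma_hat = R_bar / d2 = 2.3961111 / 2.704 = 0.8861

0.8861


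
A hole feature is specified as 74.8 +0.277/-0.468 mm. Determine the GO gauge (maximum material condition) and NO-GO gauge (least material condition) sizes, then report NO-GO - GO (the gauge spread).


GO = nominal - lower_tol (smallest hole = maximum material condition)
GO = 74.8 - 0.468 = 74.332
NO-GO = nominal + upper_tol (largest hole = least material condition)
NO-GO = 74.8 + 0.277 = 75.077
spread = NO-GO - GO = 75.077 - 74.332 = 0.7450

0.7450


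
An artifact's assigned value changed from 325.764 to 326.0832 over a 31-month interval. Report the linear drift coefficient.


rate = (v2 - v1) / months
= (326.0832 - 325.764) / 31
= 0.3192 / 31
= 0.0103

0.0103


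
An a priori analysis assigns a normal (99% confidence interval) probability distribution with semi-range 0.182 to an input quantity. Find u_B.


u_B = half_width / 2.576
u_B = 0.182 / 2.576
u_B = 0.0707

0.0707


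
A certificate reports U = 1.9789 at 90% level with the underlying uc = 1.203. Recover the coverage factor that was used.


k = U / uc
k = 1.9789 / 1.203
k = 1.645

1.645


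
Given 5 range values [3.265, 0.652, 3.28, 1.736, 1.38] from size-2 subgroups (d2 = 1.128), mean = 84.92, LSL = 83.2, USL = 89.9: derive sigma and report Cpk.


R_bar = (3.265 + 0.652 + 3.28 + 1.736 + 1.38) / 5 = 2.0626
sigma = R_bar / d2 = 2.0626 / 1.128 = 1.8285461
Cp = (USL - LSL)/(6*sigma) = (89.9 - 83.2)/(6*1.8285461) = 0.6107
Cpu = (89.9 - 84.92)/(3*1.8285461) = 0.9078
Cpl = (84.92 - 83.2)/(3*1.8285461) = 0.3135
Cpk = min(Cpu, Cpl) = 0.3135

0.3135


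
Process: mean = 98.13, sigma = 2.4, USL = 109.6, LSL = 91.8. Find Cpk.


Cpu = (USL - mean) / (3*sigma) = (109.6 - 98.13) / (3*2.4) = 1.5931
Cpl = (mean - LSL) / (3*sigma) = (98.13 - 91.8) / (3*2.4) = 0.8792
Cpk = min(Cpu, Cpl) = 0.8792

0.8792


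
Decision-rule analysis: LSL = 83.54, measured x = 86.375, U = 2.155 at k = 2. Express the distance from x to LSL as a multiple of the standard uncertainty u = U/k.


u = U / k = 2.155 / 2 = 1.0775
margin = |LSL - x| = |83.54 - 86.375| = 2.835
z = margin / u = 2.835 / 1.0775
z = 2.6311

2.6311


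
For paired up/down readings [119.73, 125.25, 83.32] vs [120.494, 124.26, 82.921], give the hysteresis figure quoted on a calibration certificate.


|119.73 - 120.494| = 0.7640
|125.25 - 124.26| = 0.9900
|83.32 - 82.921| = 0.3990
hysteresis = max(diffs) = 0.9900

0.9900


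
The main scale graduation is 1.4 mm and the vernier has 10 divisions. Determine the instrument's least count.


LC = MSD / n_div
= 1.4 / 10
= 0.1400

0.1400


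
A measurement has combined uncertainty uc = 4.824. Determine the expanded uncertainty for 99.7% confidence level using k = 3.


U = k * uc
U = 3 * 4.824
U = 14.4720

14.4720


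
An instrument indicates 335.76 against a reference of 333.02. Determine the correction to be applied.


Correction = standard - reading
= 333.02 - 335.76
= -2.7400

-2.7400


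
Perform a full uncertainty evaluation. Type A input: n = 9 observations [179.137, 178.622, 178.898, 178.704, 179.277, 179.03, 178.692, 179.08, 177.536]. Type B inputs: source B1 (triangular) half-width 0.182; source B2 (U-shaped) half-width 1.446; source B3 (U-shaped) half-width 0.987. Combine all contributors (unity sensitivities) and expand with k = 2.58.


mean = (179.137 + 178.622 + 178.898 + 178.704 + 179.277 + 179.03 + 178.692 + 179.08 + 177.536) / 9 = 178.7751111
s = sqrt(sum((x - mean)^2)/(n-1)) = 0.51559273
u_A = s / sqrt(n) = 0.51559273 / sqrt(9) = 0.17186424
u_B1 = 0.182 / sqrt(6) = 0.074301189
u_B2 = 1.446 / sqrt(2) = 1.0224764
u_B3 = 0.987 / sqrt(2) = 0.69791439
uc = sqrt(0.17186424^2 + 0.074301189^2 + 1.0224764^2 + 0.69791439^2) = 1.2520385
U = k * uc = 2.58 * 1.2520385
U = 3.2303

3.2303


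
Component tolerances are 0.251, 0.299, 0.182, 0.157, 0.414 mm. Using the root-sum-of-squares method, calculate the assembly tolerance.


RSS = sqrt(0.251^2 + 0.299^2 + 0.182^2 + 0.157^2 + 0.414^2)
= sqrt(0.381571)
= 0.6177

0.6177


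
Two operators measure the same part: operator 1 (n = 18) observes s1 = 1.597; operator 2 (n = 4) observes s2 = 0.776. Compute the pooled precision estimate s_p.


s_p = sqrt(((n1-1)*s1^2 + (n2-1)*s2^2) / (n1+n2-2))
numerator = (18-1)*1.597^2 + (4-1)*0.776^2 = 43.356953 + 1.806528 = 45.163481
denominator = 18 + 4 - 2 = 20
s_p^2 = 45.163481 / 20 = 2.2581741
s_p = sqrt(2.2581741) = 1.5027

1.5027


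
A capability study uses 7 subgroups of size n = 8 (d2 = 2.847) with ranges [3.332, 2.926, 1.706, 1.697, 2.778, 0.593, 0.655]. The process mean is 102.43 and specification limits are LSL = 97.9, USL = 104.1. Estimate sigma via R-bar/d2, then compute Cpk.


R_bar = (3.332 + 2.926 + 1.706 + 1.697 + 2.778 + 0.593 + 0.655) / 7 = 1.9552857
sigma = R_bar / d2 = 1.9552857 / 2.847 = 0.68678809
Cp = (USL - LSL)/(6*sigma) = (104.1 - 97.9)/(6*0.68678809) = 1.5046
Cpu = (104.1 - 102.43)/(3*0.68678809) = 0.8105
Cpl = (102.43 - 97.9)/(3*0.68678809) = 2.1986
Cpk = min(Cpu, Cpl) = 0.8105

0.8105


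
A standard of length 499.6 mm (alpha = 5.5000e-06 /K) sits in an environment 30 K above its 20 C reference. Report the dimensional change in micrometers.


dL = L * alpha * dT
= 499.6 * 5.5000e-06 * 30
= 0.0824340 mm
dL_um = 0.0824340 * 1000 = 82.4340 um

82.4340


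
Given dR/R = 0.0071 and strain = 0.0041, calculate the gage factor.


GF = (dR/R) / epsilon
= 0.0071 / 0.0041
= 1.7317

1.7317


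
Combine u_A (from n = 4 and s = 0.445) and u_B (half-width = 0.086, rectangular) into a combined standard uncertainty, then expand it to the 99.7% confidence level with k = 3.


u_A = s / sqrt(n) = 0.445 / sqrt(4) = 0.2225
u_B = half_width / sqrt(3) = 0.086 / sqrt(3) = 0.049652123
uc = sqrt(u_A^2 + u_B^2) = sqrt(0.2225^2 + 0.049652123^2) = 0.22797277
U = k * uc = 3 * 0.22797277
U = 0.6839

0.6839


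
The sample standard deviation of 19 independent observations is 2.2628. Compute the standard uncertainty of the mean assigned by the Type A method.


u_A = s / sqrt(n)
u_A = 2.2628 / sqrt(19)
u_A = 2.2628 / 4.3588989
u_A = 0.5191

0.5191


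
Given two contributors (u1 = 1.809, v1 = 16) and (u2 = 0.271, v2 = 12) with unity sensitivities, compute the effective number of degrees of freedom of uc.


uc = sqrt(u1^2 + u2^2) = sqrt(1.809^2 + 0.271^2) = 1.8291862
v_eff = uc^4 / (u1^4/v1 + u2^4/v2)
= 1.8291862^4 / (1.809^4/16 + 0.271^4/12)
= 11.195195 / 0.66977021
v_eff = 16.7150

16.7150


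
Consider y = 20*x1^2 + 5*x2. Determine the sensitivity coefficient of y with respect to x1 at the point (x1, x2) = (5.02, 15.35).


y = 20*x1^2 + 5*x2
dy/dx1 = 2*20*x1
Evaluate at x1 = 5.02: c1 = 40 * 5.02
c1 = 200.8000

200.8000


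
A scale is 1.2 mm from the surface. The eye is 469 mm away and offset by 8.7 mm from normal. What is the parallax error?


error = h * offset / d
= 1.2 * 8.7 / 469
= 0.0223

0.0223


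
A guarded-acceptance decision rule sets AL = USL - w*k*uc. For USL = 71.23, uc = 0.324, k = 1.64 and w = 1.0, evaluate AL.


U = k * uc = 1.64 * 0.324 = 0.53136
guard band g = w * U = 1.0 * 0.53136 = 0.53136
AL = USL - g = 71.23 - 0.53136
AL = 70.6986

70.6986


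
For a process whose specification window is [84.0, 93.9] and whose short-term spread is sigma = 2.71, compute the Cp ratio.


Cp = (USL - LSL) / (6 * sigma)
= (93.9 - 84.0) / (6 * 2.71)
= 9.9000 / 16.2600
= 0.6089

0.6089


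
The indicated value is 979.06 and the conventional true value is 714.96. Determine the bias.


Systematic error = measured - true
= 979.06 - 714.96
= 264.1000

264.1000


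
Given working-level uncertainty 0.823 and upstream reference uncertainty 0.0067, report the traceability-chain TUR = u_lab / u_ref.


TUR = u_lab / u_ref
= 0.823 / 0.0067
= 122.8358

122.8358


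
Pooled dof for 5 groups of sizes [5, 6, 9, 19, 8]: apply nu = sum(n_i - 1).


nu = sum_i (n_i - 1)
nu = ((5 - 1) + (6 - 1) + (9 - 1) + (19 - 1) + (8 - 1))
nu = 4 + 5 + 8 + 18 + 7
nu = 42

42


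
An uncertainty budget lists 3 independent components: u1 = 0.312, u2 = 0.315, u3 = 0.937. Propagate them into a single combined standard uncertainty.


uc = sqrt(0.312^2 + 0.315^2 + 0.937^2)
uc = sqrt(1.074538)
uc = 1.0366

1.0366


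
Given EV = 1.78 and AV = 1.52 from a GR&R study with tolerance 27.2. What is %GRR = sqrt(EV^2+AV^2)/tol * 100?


GRR = sqrt(EV^2 + AV^2) = sqrt(1.78^2 + 1.52^2) = 2.3406837
%GRR = GRR / tol * 100 = 2.3406837 / 27.2 * 100
%GRR = 8.6055

8.6055


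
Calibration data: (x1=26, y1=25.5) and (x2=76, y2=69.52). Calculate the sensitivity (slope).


slope = (y2 - y1) / (x2 - x1)
= (69.52 - 25.5) / (76 - 26)
= 44.0200 / 50
= 0.8804

0.8804


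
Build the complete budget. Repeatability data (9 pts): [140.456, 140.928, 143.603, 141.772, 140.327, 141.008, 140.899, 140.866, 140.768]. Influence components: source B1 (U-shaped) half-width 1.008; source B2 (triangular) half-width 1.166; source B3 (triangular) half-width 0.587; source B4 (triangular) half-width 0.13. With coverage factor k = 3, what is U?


mean = (140.456 + 140.928 + 143.603 + 141.772 + 140.327 + 141.008 + 140.899 + 140.866 + 140.768) / 9 = 141.1807778
s = sqrt(sum((x - mean)^2)/(n-1)) = 0.99458292
u_A = s / sqrt(n) = 0.99458292 / sqrt(9) = 0.33152764
u_B1 = 1.008 / sqrt(2) = 0.71276364
u_B2 = 1.166 / sqrt(6) = 0.47601751
u_B3 = 0.587 / sqrt(6) = 0.23964175
u_B4 = 0.13 / sqrt(6) = 0.053072278
uc = sqrt(0.33152764^2 + 0.71276364^2 + 0.47601751^2 + 0.23964175^2 + 0.053072278^2) = 0.95119929
U = k * uc = 3 * 0.95119929
U = 2.8536

2.8536


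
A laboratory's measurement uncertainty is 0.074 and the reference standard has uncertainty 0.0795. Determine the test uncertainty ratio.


TUR = u_lab / u_ref
= 0.074 / 0.0795
= 0.9308

0.9308


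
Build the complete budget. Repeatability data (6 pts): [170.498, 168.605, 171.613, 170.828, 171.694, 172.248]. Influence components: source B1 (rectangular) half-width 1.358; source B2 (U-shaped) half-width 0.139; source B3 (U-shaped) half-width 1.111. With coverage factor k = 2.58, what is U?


mean = (170.498 + 168.605 + 171.613 + 170.828 + 171.694 + 172.248) / 6 = 170.9143333
s = sqrt(sum((x - mean)^2)/(n-1)) = 1.2952598
u_A = s / sqrt(n) = 1.2952598 / sqrt(6) = 0.5287876
u_B1 = 1.358 / sqrt(3) = 0.78404167
u_B2 = 0.139 / sqrt(2) = 0.098287843
u_B3 = 1.111 / sqrt(2) = 0.78559563
uc = sqrt(0.5287876^2 + 0.78404167^2 + 0.098287843^2 + 0.78559563^2) = 1.2333526
U = k * uc = 2.58 * 1.2333526
U = 3.1820

3.1820


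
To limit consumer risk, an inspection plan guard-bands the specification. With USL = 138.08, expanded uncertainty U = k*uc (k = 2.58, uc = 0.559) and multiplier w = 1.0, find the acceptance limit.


U = k * uc = 2.58 * 0.559 = 1.44222
guard band g = w * U = 1.0 * 1.44222 = 1.44222
AL = USL - g = 138.08 - 1.44222
AL = 136.6378

136.6378


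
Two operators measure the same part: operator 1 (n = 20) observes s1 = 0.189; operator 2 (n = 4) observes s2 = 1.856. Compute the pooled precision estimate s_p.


s_p = sqrt(((n1-1)*s1^2 + (n2-1)*s2^2) / (n1+n2-2))
numerator = (20-1)*0.189^2 + (4-1)*1.856^2 = 0.678699 + 10.334208 = 11.012907
denominator = 20 + 4 - 2 = 22
s_p^2 = 11.012907 / 22 = 0.50058668
s_p = sqrt(0.50058668) = 0.7075

0.7075


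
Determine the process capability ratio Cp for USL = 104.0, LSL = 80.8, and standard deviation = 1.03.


Cp = (USL - LSL) / (6 * sigma)
= (104.0 - 80.8) / (6 * 1.03)
= 23.2000 / 6.1800
= 3.7540

3.7540


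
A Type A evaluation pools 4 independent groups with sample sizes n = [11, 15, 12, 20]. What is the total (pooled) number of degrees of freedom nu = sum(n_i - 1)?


nu = sum_i (n_i - 1)
nu = ((11 - 1) + (15 - 1) + (12 - 1) + (20 - 1))
nu = 10 + 14 + 11 + 19
nu = 54

54


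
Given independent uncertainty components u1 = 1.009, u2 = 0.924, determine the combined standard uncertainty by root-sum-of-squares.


uc = sqrt(1.009^2 + 0.924^2)
uc = sqrt(1.871857)
uc = 1.3682

1.3682


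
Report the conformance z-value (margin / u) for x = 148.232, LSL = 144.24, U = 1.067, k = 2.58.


u = U / k = 1.067 / 2.58 = 0.41356589
margin = |LSL - x| = |144.24 - 148.232| = 3.992
z = margin / u = 3.992 / 0.41356589
z = 9.6526

9.6526


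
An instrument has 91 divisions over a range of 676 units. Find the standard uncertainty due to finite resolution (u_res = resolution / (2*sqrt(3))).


resolution = range / divisions
resolution = 676 / 91 = 7.4285714
u_res = resolution / (2*sqrt(3))
u_res = 7.4285714 / 3.4641016
u_res = 2.1444

2.1444


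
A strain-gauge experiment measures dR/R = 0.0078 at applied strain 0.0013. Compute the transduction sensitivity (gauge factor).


GF = (dR/R) / epsilon
= 0.0078 / 0.0013
= 6.0000

6.0000


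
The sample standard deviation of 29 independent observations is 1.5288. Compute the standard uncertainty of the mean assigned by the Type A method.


u_A = s / sqrt(n)
u_A = 1.5288 / sqrt(29)
u_A = 1.5288 / 5.3851648
u_A = 0.2839

0.2839


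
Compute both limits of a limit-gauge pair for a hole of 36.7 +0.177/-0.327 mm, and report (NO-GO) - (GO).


GO = nominal - lower_tol (smallest hole = maximum material condition)
GO = 36.7 - 0.327 = 36.373
NO-GO = nominal + upper_tol (largest hole = least material condition)
NO-GO = 36.7 + 0.177 = 36.877
spread = NO-GO - GO = 36.877 - 36.373 = 0.5040

0.5040


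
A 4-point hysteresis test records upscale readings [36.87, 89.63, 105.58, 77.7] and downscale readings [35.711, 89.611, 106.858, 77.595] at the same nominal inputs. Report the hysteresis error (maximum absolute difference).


|36.87 - 35.711| = 1.1590
|89.63 - 89.611| = 0.0190
|105.58 - 106.858| = 1.2780
|77.7 - 77.595| = 0.1050
hysteresis = max(diffs) = 1.2780

1.2780


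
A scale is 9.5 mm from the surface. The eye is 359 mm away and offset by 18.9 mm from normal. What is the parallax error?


error = h * offset / d
= 9.5 * 18.9 / 359
= 0.5001

0.5001


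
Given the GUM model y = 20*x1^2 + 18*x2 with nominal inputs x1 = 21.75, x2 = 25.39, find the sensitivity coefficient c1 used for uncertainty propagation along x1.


y = 20*x1^2 + 18*x2
dy/dx1 = 2*20*x1
Evaluate at x1 = 21.75: c1 = 40 * 21.75
c1 = 870.0000

870.0000


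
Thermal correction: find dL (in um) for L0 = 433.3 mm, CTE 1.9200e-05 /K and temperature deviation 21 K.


dL = L * alpha * dT
= 433.3 * 1.9200e-05 * 21
= 0.1747066 mm
dL_um = 0.1747066 * 1000 = 174.7066 um

174.7066


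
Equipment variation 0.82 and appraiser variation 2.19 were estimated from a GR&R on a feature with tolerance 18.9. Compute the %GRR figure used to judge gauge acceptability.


GRR = sqrt(EV^2 + AV^2) = sqrt(0.82^2 + 2.19^2) = 2.3384824
%GRR = GRR / tol * 100 = 2.3384824 / 18.9 * 100
%GRR = 12.3729

12.3729


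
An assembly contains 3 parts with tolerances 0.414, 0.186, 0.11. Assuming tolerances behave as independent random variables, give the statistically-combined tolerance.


RSS = sqrt(0.414^2 + 0.186^2 + 0.11^2)
= sqrt(0.218092)
= 0.4670

0.4670


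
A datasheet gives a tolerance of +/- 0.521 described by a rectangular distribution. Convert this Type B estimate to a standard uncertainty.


u_B = half_width / sqrt(3)
u_B = 0.521 / 1.7320508
u_B = 0.3008

0.3008


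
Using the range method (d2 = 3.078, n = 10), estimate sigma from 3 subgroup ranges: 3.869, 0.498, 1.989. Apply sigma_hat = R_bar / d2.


R_bar = (3.869 + 0.498 + 1.989) / 3
R_bar = 6.356 / 3 = 2.1186667
sigma_hat = R_bar / d2 = 2.1186667 / 3.078 = 0.6883

0.6883


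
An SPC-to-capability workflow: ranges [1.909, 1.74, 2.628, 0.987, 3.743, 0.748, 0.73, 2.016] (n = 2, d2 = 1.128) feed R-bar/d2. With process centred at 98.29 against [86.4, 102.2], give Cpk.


R_bar = (1.909 + 1.74 + 2.628 + 0.987 + 3.743 + 0.748 + 0.73 + 2.016) / 8 = 1.812625
sigma = R_bar / d2 = 1.812625 / 1.128 = 1.6069371
Cp = (USL - LSL)/(6*sigma) = (102.2 - 86.4)/(6*1.6069371) = 1.6387
Cpu = (102.2 - 98.29)/(3*1.6069371) = 0.8111
Cpl = (98.29 - 86.4)/(3*1.6069371) = 2.4664
Cpk = min(Cpu, Cpl) = 0.8111

0.8111


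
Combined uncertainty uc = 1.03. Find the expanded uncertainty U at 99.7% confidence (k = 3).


U = k * uc
U = 3 * 1.03
U = 3.0900

3.0900


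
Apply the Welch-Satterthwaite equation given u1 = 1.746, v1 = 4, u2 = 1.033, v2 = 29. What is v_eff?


uc = sqrt(u1^2 + u2^2) = sqrt(1.746^2 + 1.033^2) = 2.0286954
v_eff = uc^4 / (u1^4/v1 + u2^4/v2)
= 2.0286954^4 / (1.746^4/4 + 1.033^4/29)
= 16.938205 / 2.3626272
v_eff = 7.1692

7.1692


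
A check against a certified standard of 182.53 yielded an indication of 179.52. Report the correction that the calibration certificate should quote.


Correction = standard - reading
= 182.53 - 179.52
= 3.0100

3.0100


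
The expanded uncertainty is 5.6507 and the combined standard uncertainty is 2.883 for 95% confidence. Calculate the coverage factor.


k = U / uc
k = 5.6507 / 2.883
k = 1.96

1.96


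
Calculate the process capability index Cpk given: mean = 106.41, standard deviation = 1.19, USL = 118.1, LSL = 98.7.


Cpu = (USL - mean) / (3*sigma) = (118.1 - 106.41) / (3*1.19) = 3.2745
Cpl = (mean - LSL) / (3*sigma) = (106.41 - 98.7) / (3*1.19) = 2.1597
Cpk = min(Cpu, Cpl) = 2.1597

2.1597


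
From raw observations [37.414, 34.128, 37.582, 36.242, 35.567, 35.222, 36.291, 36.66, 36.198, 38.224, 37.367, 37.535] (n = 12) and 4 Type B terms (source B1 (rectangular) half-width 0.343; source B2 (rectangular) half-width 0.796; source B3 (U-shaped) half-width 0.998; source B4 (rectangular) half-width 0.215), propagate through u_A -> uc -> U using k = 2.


mean = (37.414 + 34.128 + 37.582 + 36.242 + 35.567 + 35.222 + 36.291 + 36.66 + 36.198 + 38.224 + 37.367 + 37.535) / 12 = 36.53583333
s = sqrt(sum((x - mean)^2)/(n-1)) = 1.1733018
u_A = s / sqrt(n) = 1.1733018 / sqrt(12) = 0.33870306
u_B1 = 0.343 / sqrt(3) = 0.19803114
u_B2 = 0.796 / sqrt(3) = 0.45957081
u_B3 = 0.998 / sqrt(2) = 0.70569257
u_B4 = 0.215 / sqrt(3) = 0.12413031
uc = sqrt(0.33870306^2 + 0.19803114^2 + 0.45957081^2 + 0.70569257^2 + 0.12413031^2) = 0.93731092
U = k * uc = 2 * 0.93731092
U = 1.8746

1.8746


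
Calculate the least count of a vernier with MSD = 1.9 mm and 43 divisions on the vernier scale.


LC = MSD / n_div
= 1.9 / 43
= 0.0442

0.0442


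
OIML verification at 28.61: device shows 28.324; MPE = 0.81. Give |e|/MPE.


e = indication - reference = 28.324 - 28.61 = -0.2860
|e| = 0.2860
ratio = |e| / MPE = 0.2860 / 0.81
ratio = 0.3531

0.3531


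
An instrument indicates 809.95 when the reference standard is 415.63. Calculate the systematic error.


Systematic error = measured - true
= 809.95 - 415.63
= 394.3200

394.3200


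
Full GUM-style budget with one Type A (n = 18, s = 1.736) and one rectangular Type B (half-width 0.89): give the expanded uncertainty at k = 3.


u_A = s / sqrt(n) = 1.736 / sqrt(18) = 0.40917912
u_B = half_width / sqrt(3) = 0.89 / sqrt(3) = 0.51384174
uc = sqrt(u_A^2 + u_B^2) = sqrt(0.40917912^2 + 0.51384174^2) = 0.65685682
U = k * uc = 3 * 0.65685682
U = 1.9706

1.9706


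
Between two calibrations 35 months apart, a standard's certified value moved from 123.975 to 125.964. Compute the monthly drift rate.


rate = (v2 - v1) / months
= (125.964 - 123.975) / 35
= 1.9890 / 35
= 0.0568

0.0568


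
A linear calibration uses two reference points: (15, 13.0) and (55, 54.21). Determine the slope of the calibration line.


slope = (y2 - y1) / (x2 - x1)
= (54.21 - 13.0) / (55 - 15)
= 41.2100 / 40
= 1.0303

1.0303


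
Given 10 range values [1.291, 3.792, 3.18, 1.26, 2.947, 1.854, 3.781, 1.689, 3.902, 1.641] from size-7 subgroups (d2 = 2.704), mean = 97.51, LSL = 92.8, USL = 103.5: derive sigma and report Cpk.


R_bar = (1.291 + 3.792 + 3.18 + 1.26 + 2.947 + 1.854 + 3.781 + 1.689 + 3.902 + 1.641) / 10 = 2.5337
sigma = R_bar / d2 = 2.5337 / 2.704 = 0.93701923
Cp = (USL - LSL)/(6*sigma) = (103.5 - 92.8)/(6*0.93701923) = 1.9032
Cpu = (103.5 - 97.51)/(3*0.93701923) = 2.1309
Cpl = (97.51 - 92.8)/(3*0.93701923) = 1.6755
Cpk = min(Cpu, Cpl) = 1.6755

1.6755


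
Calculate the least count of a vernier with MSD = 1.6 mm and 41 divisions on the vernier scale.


LC = MSD / n_div
= 1.6 / 41
= 0.0390

0.0390


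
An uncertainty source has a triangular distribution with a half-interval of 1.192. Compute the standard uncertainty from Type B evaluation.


u_B = half_width / sqrt(6)
u_B = 1.192 / 2.4494897
u_B = 0.4866

0.4866


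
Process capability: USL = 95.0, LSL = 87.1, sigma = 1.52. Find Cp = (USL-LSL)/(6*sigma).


Cp = (USL - LSL) / (6 * sigma)
= (95.0 - 87.1) / (6 * 1.52)
= 7.9000 / 9.1200
= 0.8662

0.8662


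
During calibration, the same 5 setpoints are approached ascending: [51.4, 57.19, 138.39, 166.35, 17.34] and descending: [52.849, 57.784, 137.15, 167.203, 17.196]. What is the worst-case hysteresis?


|51.4 - 52.849| = 1.4490
|57.19 - 57.784| = 0.5940
|138.39 - 137.15| = 1.2400
|166.35 - 167.203| = 0.8530
|17.34 - 17.196| = 0.1440
hysteresis = max(diffs) = 1.4490

1.4490


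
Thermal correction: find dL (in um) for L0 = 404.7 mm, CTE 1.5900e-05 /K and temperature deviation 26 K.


dL = L * alpha * dT
= 404.7 * 1.5900e-05 * 26
= 0.1673030 mm
dL_um = 0.1673030 * 1000 = 167.3030 um

167.3030


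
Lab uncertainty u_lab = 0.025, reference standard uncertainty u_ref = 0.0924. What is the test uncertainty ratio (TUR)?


TUR = u_lab / u_ref
= 0.025 / 0.0924
= 0.2706

0.2706


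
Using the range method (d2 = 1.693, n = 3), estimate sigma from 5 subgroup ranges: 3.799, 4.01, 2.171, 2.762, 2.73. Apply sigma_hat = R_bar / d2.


R_bar = (3.799 + 4.01 + 2.171 + 2.762 + 2.73) / 5
R_bar = 15.472 / 5 = 3.0944
sigma_hat = R_bar / d2 = 3.0944 / 1.693 = 1.8278

1.8278


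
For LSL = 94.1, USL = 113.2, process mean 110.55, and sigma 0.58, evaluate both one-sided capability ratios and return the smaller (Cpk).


Cpu = (USL - mean) / (3*sigma) = (113.2 - 110.55) / (3*0.58) = 1.5230
Cpl = (mean - LSL) / (3*sigma) = (110.55 - 94.1) / (3*0.58) = 9.4540
Cpk = min(Cpu, Cpl) = 1.5230

1.5230


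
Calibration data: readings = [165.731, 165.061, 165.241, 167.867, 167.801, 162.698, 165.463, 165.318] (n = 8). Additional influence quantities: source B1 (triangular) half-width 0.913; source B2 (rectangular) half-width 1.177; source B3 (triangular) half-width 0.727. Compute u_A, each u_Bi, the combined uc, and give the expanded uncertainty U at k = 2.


mean = (165.731 + 165.061 + 165.241 + 167.867 + 167.801 + 162.698 + 165.463 + 165.318) / 8 = 165.6475
s = sqrt(sum((x - mean)^2)/(n-1)) = 1.6441281
u_A = s / sqrt(n) = 1.6441281 / sqrt(8) = 0.58128706
u_B1 = 0.913 / sqrt(6) = 0.37273069
u_B2 = 1.177 / sqrt(3) = 0.67954127
u_B3 = 0.727 / sqrt(6) = 0.29679651
uc = sqrt(0.58128706^2 + 0.37273069^2 + 0.67954127^2 + 0.29679651^2) = 1.0132558
U = k * uc = 2 * 1.0132558
U = 2.0265

2.0265


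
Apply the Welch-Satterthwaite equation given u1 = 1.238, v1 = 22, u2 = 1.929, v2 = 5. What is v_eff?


uc = sqrt(u1^2 + u2^2) = sqrt(1.238^2 + 1.929^2) = 2.2920918
v_eff = uc^4 / (u1^4/v1 + u2^4/v2)
= 2.2920918^4 / (1.238^4/22 + 1.929^4/5)
= 27.601204 / 2.8760018
v_eff = 9.5971

9.5971


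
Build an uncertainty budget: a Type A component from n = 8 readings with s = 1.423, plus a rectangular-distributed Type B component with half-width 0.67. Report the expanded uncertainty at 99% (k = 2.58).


u_A = s / sqrt(n) = 1.423 / sqrt(8) = 0.50310647
u_B = half_width / sqrt(3) = 0.67 / sqrt(3) = 0.38682468
uc = sqrt(u_A^2 + u_B^2) = sqrt(0.50310647^2 + 0.38682468^2) = 0.63462544
U = k * uc = 2.58 * 0.63462544
U = 1.6373

1.6373


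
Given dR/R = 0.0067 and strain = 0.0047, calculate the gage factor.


GF = (dR/R) / epsilon
= 0.0067 / 0.0047
= 1.4255

1.4255


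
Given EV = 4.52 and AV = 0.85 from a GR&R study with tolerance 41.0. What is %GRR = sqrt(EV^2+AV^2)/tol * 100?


GRR = sqrt(EV^2 + AV^2) = sqrt(4.52^2 + 0.85^2) = 4.5992282
%GRR = GRR / tol * 100 = 4.5992282 / 41.0 * 100
%GRR = 11.2176

11.2176


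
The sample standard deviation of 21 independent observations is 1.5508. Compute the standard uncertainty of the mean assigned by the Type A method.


u_A = s / sqrt(n)
u_A = 1.5508 / sqrt(21)
u_A = 1.5508 / 4.5825757
u_A = 0.3384

0.3384


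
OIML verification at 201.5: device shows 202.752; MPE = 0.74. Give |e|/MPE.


e = indication - reference = 202.752 - 201.5 = 1.2520
|e| = 1.2520
ratio = |e| / MPE = 1.2520 / 0.74
ratio = 1.6919

1.6919


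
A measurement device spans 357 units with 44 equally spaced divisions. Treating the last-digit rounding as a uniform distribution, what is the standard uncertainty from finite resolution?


resolution = range / divisions
resolution = 357 / 44 = 8.1136364
u_res = resolution / (2*sqrt(3))
u_res = 8.1136364 / 3.4641016
u_res = 2.3422

2.3422


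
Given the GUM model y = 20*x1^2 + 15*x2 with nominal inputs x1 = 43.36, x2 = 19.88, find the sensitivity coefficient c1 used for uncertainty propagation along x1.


y = 20*x1^2 + 15*x2
dy/dx1 = 2*20*x1
Evaluate at x1 = 43.36: c1 = 40 * 43.36
c1 = 1734.4000

1734.4000


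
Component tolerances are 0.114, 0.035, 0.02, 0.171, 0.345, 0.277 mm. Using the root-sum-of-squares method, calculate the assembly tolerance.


RSS = sqrt(0.114^2 + 0.035^2 + 0.02^2 + 0.171^2 + 0.345^2 + 0.277^2)
= sqrt(0.239616)
= 0.4895

0.4895


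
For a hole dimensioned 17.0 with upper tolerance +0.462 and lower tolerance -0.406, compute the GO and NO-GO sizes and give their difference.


GO = nominal - lower_tol (smallest hole = maximum material condition)
GO = 17.0 - 0.406 = 16.594
NO-GO = nominal + upper_tol (largest hole = least material condition)
NO-GO = 17.0 + 0.462 = 17.462
spread = NO-GO - GO = 17.462 - 16.594 = 0.8680

0.8680


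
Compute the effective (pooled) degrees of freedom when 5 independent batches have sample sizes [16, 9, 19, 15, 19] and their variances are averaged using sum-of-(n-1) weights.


nu = sum_i (n_i - 1)
nu = ((16 - 1) + (9 - 1) + (19 - 1) + (15 - 1) + (19 - 1))
nu = 15 + 8 + 18 + 14 + 18
nu = 73

73


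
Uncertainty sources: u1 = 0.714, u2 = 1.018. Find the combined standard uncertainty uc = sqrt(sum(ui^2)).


uc = sqrt(0.714^2 + 1.018^2)
uc = sqrt(1.54612)
uc = 1.2434

1.2434


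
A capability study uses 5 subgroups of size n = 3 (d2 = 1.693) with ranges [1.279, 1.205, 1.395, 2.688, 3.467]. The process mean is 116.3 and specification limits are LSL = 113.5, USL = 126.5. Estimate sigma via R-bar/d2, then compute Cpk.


R_bar = (1.279 + 1.205 + 1.395 + 2.688 + 3.467) / 5 = 2.0068
sigma = R_bar / d2 = 2.0068 / 1.693 = 1.1853514
Cp = (USL - LSL)/(6*sigma) = (126.5 - 113.5)/(6*1.1853514) = 1.8279
Cpu = (126.5 - 116.3)/(3*1.1853514) = 2.8683
Cpl = (116.3 - 113.5)/(3*1.1853514) = 0.7874
Cpk = min(Cpu, Cpl) = 0.7874

0.7874


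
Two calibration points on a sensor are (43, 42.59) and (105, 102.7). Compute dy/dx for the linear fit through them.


slope = (y2 - y1) / (x2 - x1)
= (102.7 - 42.59) / (105 - 43)
= 60.1100 / 62
= 0.9695

0.9695


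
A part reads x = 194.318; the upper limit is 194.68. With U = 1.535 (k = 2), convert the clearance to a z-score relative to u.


u = U / k = 1.535 / 2 = 0.7675
margin = |USL - x| = |194.68 - 194.318| = 0.362
z = margin / u = 0.362 / 0.7675
z = 0.4717

0.4717


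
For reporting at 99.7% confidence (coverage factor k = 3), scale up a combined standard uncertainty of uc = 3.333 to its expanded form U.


U = k * uc
U = 3 * 3.333
U = 9.9990

9.9990


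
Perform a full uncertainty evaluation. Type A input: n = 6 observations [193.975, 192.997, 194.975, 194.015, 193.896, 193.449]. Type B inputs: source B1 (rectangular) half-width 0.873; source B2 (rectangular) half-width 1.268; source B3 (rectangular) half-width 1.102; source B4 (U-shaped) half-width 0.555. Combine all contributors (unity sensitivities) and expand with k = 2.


mean = (193.975 + 192.997 + 194.975 + 194.015 + 193.896 + 193.449) / 6 = 193.8845
s = sqrt(sum((x - mean)^2)/(n-1)) = 0.66209659
u_A = s / sqrt(n) = 0.66209659 / sqrt(6) = 0.2702998
u_B1 = 0.873 / sqrt(3) = 0.50402679
u_B2 = 1.268 / sqrt(3) = 0.73208014
u_B3 = 1.102 / sqrt(3) = 0.63624
u_B4 = 0.555 / sqrt(2) = 0.39244426
uc = sqrt(0.2702998^2 + 0.50402679^2 + 0.73208014^2 + 0.63624^2 + 0.39244426^2) = 1.1924178
U = k * uc = 2 * 1.1924178
U = 2.3848

2.3848


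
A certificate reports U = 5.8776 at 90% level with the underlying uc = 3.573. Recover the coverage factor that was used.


k = U / uc
k = 5.8776 / 3.573
k = 1.645

1.645


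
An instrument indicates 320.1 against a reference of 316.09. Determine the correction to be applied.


Correction = standard - reading
= 316.09 - 320.1
= -4.0100

-4.0100


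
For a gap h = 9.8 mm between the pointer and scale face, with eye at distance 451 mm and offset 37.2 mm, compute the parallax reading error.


error = h * offset / d
= 9.8 * 37.2 / 451
= 0.8083

0.8083
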